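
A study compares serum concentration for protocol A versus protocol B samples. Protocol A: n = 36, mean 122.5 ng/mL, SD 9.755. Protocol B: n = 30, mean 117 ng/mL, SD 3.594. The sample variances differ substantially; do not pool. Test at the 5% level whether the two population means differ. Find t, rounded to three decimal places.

Let group 1 = protocol A, group 2 = protocol B. H0: μ_1 = μ_2; H1: μ_1 ≠ μ_2 (Welch's two-sample t-test, two-sided).
t = (x̄_1 − x̄_2)/√(s_1²/n_1 + s_2²/n_2) = (122.5 − 117)/√(9.755²/36 + 3.594²/30) = 3.137
Welch–Satterthwaite df ≈ 45.86
Two-sided p-value ≈ 0.0030
Since p ≈ 0.0030 < α = 0.05, reject H0; the evidence is statistically significant.

3.137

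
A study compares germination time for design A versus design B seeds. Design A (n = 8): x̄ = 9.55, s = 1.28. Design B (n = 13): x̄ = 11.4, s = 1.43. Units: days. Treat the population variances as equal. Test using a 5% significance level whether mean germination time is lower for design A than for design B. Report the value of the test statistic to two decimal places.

Let group 1 = design A, group 2 = design B. H0: μ_1 = μ_2; H1: μ_1 < μ_2 (two-sample pooled-variance t-test, left-tailed).
s_p² = [(8−1)·1.28² + (13−1)·1.43²]/(8+13−2) = 1.89514
t = (9.55 − 11.4)/√[1.89514·(1/8 + 1/13)] = -2.99
df = n₁ + n₂ − 2 = 19
p-value = P(T ≤ -2.99) ≈ 0.0038
Since p ≈ 0.0038 < α = 0.05, reject H0; the data support H1.

-2.99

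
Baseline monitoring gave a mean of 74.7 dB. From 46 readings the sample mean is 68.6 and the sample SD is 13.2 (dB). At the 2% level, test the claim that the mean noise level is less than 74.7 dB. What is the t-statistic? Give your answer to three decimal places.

-3.134

H0: μ = 74.7; H1: μ < 74.7 (one-sample t-test, left-tailed).
t = (x̄ − μ₀)/(s/√n) = (68.6 − 74.7)/(13.2/√46) = -3.134
df = n − 1 = 45
p-value = P(T ≤ -3.134) ≈ 0.0015
Since p ≈ 0.0015 < α = 0.02, reject H0; the data support H1.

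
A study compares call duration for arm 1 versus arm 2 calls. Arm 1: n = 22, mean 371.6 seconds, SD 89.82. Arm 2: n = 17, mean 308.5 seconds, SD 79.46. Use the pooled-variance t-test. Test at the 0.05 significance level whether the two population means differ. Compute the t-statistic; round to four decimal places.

2.2856

Let group 1 = arm 1, group 2 = arm 2. H0: μ_1 = μ_2; H1: μ_1 ≠ μ_2 (two-sample pooled-variance t-test, two-sided).
s_p² = [(22−1)·89.82² + (17−1)·79.46²]/(22+17−2) = 7309.26
t = (371.6 − 308.5)/√[7309.26·(1/22 + 1/17)] = 2.2856
df = n₁ + n₂ − 2 = 37
Two-sided p-value ≈ 0.028
Since p ≈ 0.028 < α = 0.05, reject H0; the data support H1.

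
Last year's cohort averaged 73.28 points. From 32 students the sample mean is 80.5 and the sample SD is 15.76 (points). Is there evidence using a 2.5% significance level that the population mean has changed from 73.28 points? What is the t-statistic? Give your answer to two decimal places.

2.59

H0: μ = 73.28; H1: μ ≠ 73.28 (one-sample t-test, two-sided).
t = (x̄ − μ₀)/(s/√n) = (80.5 − 73.28)/(15.76/√32) = 2.59
df = n − 1 = 31
Two-sided p-value ≈ 0.014
Since p ≈ 0.014 < α = 0.025, reject H0; the evidence is statistically significant.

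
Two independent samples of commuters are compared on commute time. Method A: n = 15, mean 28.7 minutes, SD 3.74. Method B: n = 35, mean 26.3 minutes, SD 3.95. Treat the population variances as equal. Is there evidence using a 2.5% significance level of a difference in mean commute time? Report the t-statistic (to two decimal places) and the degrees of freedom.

Let group 1 = method A, group 2 = method B. H0: μ_1 = μ_2; H1: μ_1 ≠ μ_2 (two-sample pooled-variance t-test, two-sided).
s_p² = [(15−1)·3.74² + (35−1)·3.95²]/(15+35−2) = 15.1315
t = (28.7 − 26.3)/√[15.1315·(1/15 + 1/35)] = 2.00
df = n₁ + n₂ − 2 = 48
Two-sided p-value ≈ 0.051
Since p ≈ 0.051 > α = 0.025, fail to reject H0; the evidence is not statistically significant.

t = 2.00, df = 48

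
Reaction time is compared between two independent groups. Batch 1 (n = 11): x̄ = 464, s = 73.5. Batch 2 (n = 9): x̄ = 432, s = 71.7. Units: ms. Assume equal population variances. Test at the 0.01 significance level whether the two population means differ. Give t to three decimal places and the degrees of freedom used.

Let group 1 = batch 1, group 2 = batch 2. H0: μ_1 = μ_2; H1: μ_1 ≠ μ_2 (two-sample pooled-variance t-test, two-sided).
s_p² = [(11−1)·73.5² + (9−1)·71.7²]/(11+9−2) = 5286.09
t = (464 − 432)/√[5286.09·(1/11 + 1/9)] = 0.979
df = n₁ + n₂ − 2 = 18
Two-sided p-value ≈ 0.3404
Since p ≈ 0.3404 > α = 0.01, fail to reject H0; the data do not provide sufficient evidence against H0.

t = 0.979, df = 18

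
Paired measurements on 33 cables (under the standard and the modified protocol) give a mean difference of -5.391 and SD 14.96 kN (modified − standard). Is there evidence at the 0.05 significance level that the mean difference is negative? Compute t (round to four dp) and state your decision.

t = -2.0701; reject H0

H0: μ_d = 0; H1: μ_d < 0 (paired t-test on the differences, left-tailed).
t = d̄/(s_d/√n) = -5.391/(14.96/√33) = -2.0701
df = n − 1 = 32
p-value = P(T ≤ -2.0701) ≈ 0.0233
Since p ≈ 0.0233 < α = 0.05, reject H0; the evidence is statistically significant.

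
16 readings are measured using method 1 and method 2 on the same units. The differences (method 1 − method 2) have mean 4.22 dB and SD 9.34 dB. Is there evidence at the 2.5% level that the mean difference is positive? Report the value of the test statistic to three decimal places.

1.807

H0: μ_d = 0; H1: μ_d > 0 (paired t-test on the differences, right-tailed).
t = d̄/(s_d/√n) = 4.22/(9.34/√16) = 1.807
df = n − 1 = 15
p-value = P(T ≥ 1.807) ≈ 0.0454
Since p ≈ 0.0454 > α = 0.025, fail to reject H0; the evidence is not statistically significant.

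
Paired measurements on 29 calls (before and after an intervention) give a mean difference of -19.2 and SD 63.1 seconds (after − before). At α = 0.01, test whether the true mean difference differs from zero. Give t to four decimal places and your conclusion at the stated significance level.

H0: μ_d = 0; H1: μ_d ≠ 0 (paired t-test on the differences, two-sided).
t = d̄/(s_d/√n) = -19.2/(63.1/√29) = -1.6386
df = n − 1 = 28
Two-sided p-value ≈ 0.112
Since p ≈ 0.112 > α = 0.01, fail to reject H0; the data do not provide sufficient evidence against H0.

t = -1.6386; fail to reject H0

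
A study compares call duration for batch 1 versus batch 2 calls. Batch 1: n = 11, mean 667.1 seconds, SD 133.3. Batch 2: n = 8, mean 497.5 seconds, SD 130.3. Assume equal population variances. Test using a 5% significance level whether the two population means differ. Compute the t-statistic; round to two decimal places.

Let group 1 = batch 1, group 2 = batch 2. H0: μ_1 = μ_2; H1: μ_1 ≠ μ_2 (two-sample pooled-variance t-test, two-sided).
s_p² = [(11−1)·133.3² + (8−1)·130.3²]/(11+8−2) = 17443.3
t = (667.1 − 497.5)/√[17443.3·(1/11 + 1/8)] = 2.76
df = n₁ + n₂ − 2 = 17
Two-sided p-value ≈ 0.0133
Since p ≈ 0.0133 < α = 0.05, reject H0; the data support H1.

2.76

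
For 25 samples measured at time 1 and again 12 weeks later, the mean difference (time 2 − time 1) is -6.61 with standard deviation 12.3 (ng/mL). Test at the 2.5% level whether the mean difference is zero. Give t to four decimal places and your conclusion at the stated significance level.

H0: μ_d = 0; H1: μ_d ≠ 0 (paired t-test on the differences, two-sided).
t = d̄/(s_d/√n) = -6.61/(12.3/√25) = -2.6870
df = n − 1 = 24
Two-sided p-value ≈ 0.013
Since p ≈ 0.013 < α = 0.025, reject H0; the data support H1.

t = -2.6870; reject H0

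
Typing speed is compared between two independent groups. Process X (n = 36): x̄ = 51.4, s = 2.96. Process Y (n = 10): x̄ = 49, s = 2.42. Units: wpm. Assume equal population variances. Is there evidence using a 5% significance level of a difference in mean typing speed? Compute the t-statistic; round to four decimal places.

Let group 1 = process X, group 2 = process Y. H0: μ_1 = μ_2; H1: μ_1 ≠ μ_2 (two-sample pooled-variance t-test, two-sided).
s_p² = [(36−1)·2.96² + (10−1)·2.42²]/(36+10−2) = 8.16735
t = (51.4 − 49)/√[8.16735·(1/36 + 1/10)] = 2.3493
df = n₁ + n₂ − 2 = 44
Two-sided p-value ≈ 0.023
Since p ≈ 0.023 < α = 0.05, reject H0; the data support H1.

2.3493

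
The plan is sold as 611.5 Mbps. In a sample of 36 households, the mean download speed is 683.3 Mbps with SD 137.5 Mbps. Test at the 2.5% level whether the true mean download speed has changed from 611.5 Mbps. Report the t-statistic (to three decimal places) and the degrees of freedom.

H0: μ = 611.5; H1: μ ≠ 611.5 (one-sample t-test, two-sided).
t = (x̄ − μ₀)/(s/√n) = (683.3 − 611.5)/(137.5/√36) = 3.133
df = n − 1 = 35
Two-sided p-value ≈ 0.003
Since p ≈ 0.003 < α = 0.025, reject H0; the data support H1.

t = 3.133, df = 35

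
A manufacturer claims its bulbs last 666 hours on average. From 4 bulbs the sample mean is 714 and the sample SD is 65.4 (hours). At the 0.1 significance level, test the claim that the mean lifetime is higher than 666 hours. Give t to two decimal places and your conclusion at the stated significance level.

t = 1.47; fail to reject H0

H0: μ = 666; H1: μ > 666 (one-sample t-test, right-tailed).
t = (x̄ − μ₀)/(s/√n) = (714 − 666)/(65.4/√4) = 1.47
df = n − 1 = 3
p-value = P(T ≥ 1.47) ≈ 0.119
Since p ≈ 0.119 > α = 0.1, fail to reject H0; the data do not provide sufficient evidence against H0.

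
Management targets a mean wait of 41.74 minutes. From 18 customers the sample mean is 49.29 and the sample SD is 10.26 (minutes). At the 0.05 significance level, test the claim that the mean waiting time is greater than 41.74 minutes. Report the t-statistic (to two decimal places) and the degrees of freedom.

H0: μ = 41.74; H1: μ > 41.74 (one-sample t-test, right-tailed).
t = (x̄ − μ₀)/(s/√n) = (49.29 − 41.74)/(10.26/√18) = 3.12
df = n − 1 = 17
p-value = P(T ≥ 3.12) ≈ 0.003
Since p ≈ 0.003 < α = 0.05, reject H0; the evidence is statistically significant.

t = 3.12, df = 17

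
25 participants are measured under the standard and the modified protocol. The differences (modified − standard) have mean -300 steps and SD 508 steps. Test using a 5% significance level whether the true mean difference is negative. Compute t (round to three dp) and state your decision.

H0: μ_d = 0; H1: μ_d < 0 (paired t-test on the differences, left-tailed).
t = d̄/(s_d/√n) = -300/(508/√25) = -2.953
df = n − 1 = 24
p-value = P(T ≤ -2.953) ≈ 0.0035
Since p ≈ 0.0035 < α = 0.05, reject H0; the evidence is statistically significant.

t = -2.953; reject H0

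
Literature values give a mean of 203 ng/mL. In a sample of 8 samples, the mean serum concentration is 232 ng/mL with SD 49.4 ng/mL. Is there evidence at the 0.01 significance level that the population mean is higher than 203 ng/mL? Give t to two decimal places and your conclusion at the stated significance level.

H0: μ = 203; H1: μ > 203 (one-sample t-test, right-tailed).
t = (x̄ − μ₀)/(s/√n) = (232 − 203)/(49.4/√8) = 1.66
df = n − 1 = 7
p-value = P(T ≥ 1.66) ≈ 0.0704
Since p ≈ 0.0704 > α = 0.01, fail to reject H0; the data do not provide sufficient evidence against H0.

t = 1.66; fail to reject H0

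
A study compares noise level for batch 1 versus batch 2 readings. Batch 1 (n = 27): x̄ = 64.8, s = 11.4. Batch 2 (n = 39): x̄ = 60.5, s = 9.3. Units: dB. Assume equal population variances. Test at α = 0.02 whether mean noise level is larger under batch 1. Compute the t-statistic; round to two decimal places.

1.68

Let group 1 = batch 1, group 2 = batch 2. H0: μ_1 = μ_2; H1: μ_1 > μ_2 (two-sample pooled-variance t-test, right-tailed).
s_p² = [(27−1)·11.4² + (39−1)·9.3²]/(27+39−2) = 104.15
t = (64.8 − 60.5)/√[104.15·(1/27 + 1/39)] = 1.68
df = n₁ + n₂ − 2 = 64
p-value = P(T ≥ 1.68) ≈ 0.049
Since p ≈ 0.049 > α = 0.02, fail to reject H0; the data do not provide sufficient evidence against H0.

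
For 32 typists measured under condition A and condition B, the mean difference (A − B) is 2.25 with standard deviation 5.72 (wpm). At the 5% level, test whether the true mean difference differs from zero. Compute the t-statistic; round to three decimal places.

H0: μ_d = 0; H1: μ_d ≠ 0 (paired t-test on the differences, two-sided).
t = d̄/(s_d/√n) = 2.25/(5.72/√32) = 2.225
df = n − 1 = 31
Two-sided p-value ≈ 0.0335
Since p ≈ 0.0335 < α = 0.05, reject H0; the evidence is statistically significant.

2.225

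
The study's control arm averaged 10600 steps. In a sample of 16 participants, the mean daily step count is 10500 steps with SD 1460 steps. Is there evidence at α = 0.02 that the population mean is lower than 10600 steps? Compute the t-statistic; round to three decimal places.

H0: μ = 10600; H1: μ < 10600 (one-sample t-test, left-tailed).
t = (x̄ − μ₀)/(s/√n) = (10500 − 10600)/(1460/√16) = -0.274
df = n − 1 = 15
p-value = P(T ≤ -0.274) ≈ 0.394
Since p ≈ 0.394 > α = 0.02, fail to reject H0; the data do not provide sufficient evidence against H0.

-0.274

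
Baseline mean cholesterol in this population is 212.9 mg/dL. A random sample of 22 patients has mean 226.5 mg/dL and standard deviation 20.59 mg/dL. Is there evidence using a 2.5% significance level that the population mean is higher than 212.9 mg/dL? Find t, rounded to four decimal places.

H0: μ = 212.9; H1: μ > 212.9 (one-sample t-test, right-tailed).
t = (x̄ − μ₀)/(s/√n) = (226.5 − 212.9)/(20.59/√22) = 3.0981
df = n − 1 = 21
p-value = P(T ≥ 3.0981) ≈ 0.0027
Since p ≈ 0.0027 < α = 0.025, reject H0; the data support H1.

3.0981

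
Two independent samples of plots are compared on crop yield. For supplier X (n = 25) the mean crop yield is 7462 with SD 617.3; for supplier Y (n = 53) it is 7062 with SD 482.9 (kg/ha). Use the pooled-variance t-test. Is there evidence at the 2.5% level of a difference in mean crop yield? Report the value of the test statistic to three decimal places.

3.116

Let group 1 = supplier X, group 2 = supplier Y. H0: μ_1 = μ_2; H1: μ_1 ≠ μ_2 (two-sample pooled-variance t-test, two-sided).
s_p² = [(25−1)·617.3² + (53−1)·482.9²]/(25+53−2) = 279887
t = (7462 − 7062)/√[279887·(1/25 + 1/53)] = 3.116
df = n₁ + n₂ − 2 = 76
Two-sided p-value ≈ 0.0026
Since p ≈ 0.0026 < α = 0.025, reject H0; the evidence is statistically significant.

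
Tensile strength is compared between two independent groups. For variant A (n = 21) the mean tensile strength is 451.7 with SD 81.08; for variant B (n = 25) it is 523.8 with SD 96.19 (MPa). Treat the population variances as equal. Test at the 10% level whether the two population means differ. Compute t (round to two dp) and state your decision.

Let group 1 = variant A, group 2 = variant B. H0: μ_1 = μ_2; H1: μ_1 ≠ μ_2 (two-sample pooled-variance t-test, two-sided).
s_p² = [(21−1)·81.08² + (25−1)·96.19²]/(21+25−2) = 8034.99
t = (451.7 − 523.8)/√[8034.99·(1/21 + 1/25)] = -2.72
df = n₁ + n₂ − 2 = 44
Two-sided p-value ≈ 0.0094
Since p ≈ 0.0094 < α = 0.1, reject H0; the data support H1.

t = -2.72; reject H0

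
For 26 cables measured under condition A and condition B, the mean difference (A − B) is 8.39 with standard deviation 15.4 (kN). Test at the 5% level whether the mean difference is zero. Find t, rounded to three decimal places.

H0: μ_d = 0; H1: μ_d ≠ 0 (paired t-test on the differences, two-sided).
t = d̄/(s_d/√n) = 8.39/(15.4/√26) = 2.778
df = n − 1 = 25
Two-sided p-value ≈ 0.010
Since p ≈ 0.010 < α = 0.05, reject H0; the evidence is statistically significant.

2.778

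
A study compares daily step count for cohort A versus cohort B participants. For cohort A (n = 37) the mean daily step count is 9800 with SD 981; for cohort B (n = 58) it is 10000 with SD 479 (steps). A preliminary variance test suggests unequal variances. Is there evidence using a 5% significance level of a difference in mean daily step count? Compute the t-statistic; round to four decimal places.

Let group 1 = cohort A, group 2 = cohort B. H0: μ_1 = μ_2; H1: μ_1 ≠ μ_2 (Welch's two-sample t-test, two-sided).
t = (x̄_1 − x̄_2)/√(s_1²/n_1 + s_2²/n_2) = (9800 − 10000)/√(981²/37 + 479²/58) = -1.1554
Welch–Satterthwaite df ≈ 47.10
Two-sided p-value ≈ 0.254
Since p ≈ 0.254 > α = 0.05, fail to reject H0; the evidence is not statistically significant.

-1.1554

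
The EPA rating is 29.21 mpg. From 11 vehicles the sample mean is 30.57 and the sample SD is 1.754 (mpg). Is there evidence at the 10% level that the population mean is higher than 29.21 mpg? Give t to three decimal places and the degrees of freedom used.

H0: μ = 29.21; H1: μ > 29.21 (one-sample t-test, right-tailed).
t = (x̄ − μ₀)/(s/√n) = (30.57 − 29.21)/(1.754/√11) = 2.572
df = n − 1 = 10
p-value = P(T ≥ 2.572) ≈ 0.014
Since p ≈ 0.014 < α = 0.1, reject H0; the data support H1.

t = 2.572, df = 10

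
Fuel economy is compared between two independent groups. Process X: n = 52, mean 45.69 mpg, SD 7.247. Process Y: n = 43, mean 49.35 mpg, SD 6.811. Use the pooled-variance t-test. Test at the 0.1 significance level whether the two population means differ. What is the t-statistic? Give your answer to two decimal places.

Let group 1 = process X, group 2 = process Y. H0: μ_1 = μ_2; H1: μ_1 ≠ μ_2 (two-sample pooled-variance t-test, two-sided).
s_p² = [(52−1)·7.247² + (43−1)·6.811²]/(52+43−2) = 49.7509
t = (45.69 − 49.35)/√[49.7509·(1/52 + 1/43)] = -2.52
df = n₁ + n₂ − 2 = 93
Two-sided p-value ≈ 0.014
Since p ≈ 0.014 < α = 0.1, reject H0; the data support H1.

-2.52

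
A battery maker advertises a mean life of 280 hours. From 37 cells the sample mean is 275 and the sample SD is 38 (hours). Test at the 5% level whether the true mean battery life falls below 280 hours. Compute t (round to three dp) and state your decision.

H0: μ = 280; H1: μ < 280 (one-sample t-test, left-tailed).
t = (x̄ − μ₀)/(s/√n) = (275 − 280)/(38/√37) = -0.800
df = n − 1 = 36
p-value = P(T ≤ -0.800) ≈ 0.2144
Since p ≈ 0.2144 > α = 0.05, fail to reject H0; the data do not provide sufficient evidence against H0.

t = -0.800; fail to reject H0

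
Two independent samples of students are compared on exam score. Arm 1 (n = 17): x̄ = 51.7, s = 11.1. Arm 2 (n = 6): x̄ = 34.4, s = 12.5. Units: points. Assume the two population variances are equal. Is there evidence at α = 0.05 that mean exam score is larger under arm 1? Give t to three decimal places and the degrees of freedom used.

t = 3.182, df = 21

Let group 1 = arm 1, group 2 = arm 2. H0: μ_1 = μ_2; H1: μ_1 > μ_2 (two-sample pooled-variance t-test, right-tailed).
s_p² = [(17−1)·11.1² + (6−1)·12.5²]/(17+6−2) = 131.077
t = (51.7 − 34.4)/√[131.077·(1/17 + 1/6)] = 3.182
df = n₁ + n₂ − 2 = 21
p-value = P(T ≥ 3.182) ≈ 0.0022
Since p ≈ 0.0022 < α = 0.05, reject H0; the data support H1.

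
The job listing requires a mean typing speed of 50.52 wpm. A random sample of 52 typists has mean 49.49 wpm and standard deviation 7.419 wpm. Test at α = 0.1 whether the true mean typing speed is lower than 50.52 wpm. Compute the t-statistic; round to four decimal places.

H0: μ = 50.52; H1: μ < 50.52 (one-sample t-test, left-tailed).
t = (x̄ − μ₀)/(s/√n) = (49.49 − 50.52)/(7.419/√52) = -1.0011
df = n − 1 = 51
p-value = P(T ≤ -1.0011) ≈ 0.161
Since p ≈ 0.161 > α = 0.1, fail to reject H0; the data do not provide sufficient evidence against H0.

-1.0011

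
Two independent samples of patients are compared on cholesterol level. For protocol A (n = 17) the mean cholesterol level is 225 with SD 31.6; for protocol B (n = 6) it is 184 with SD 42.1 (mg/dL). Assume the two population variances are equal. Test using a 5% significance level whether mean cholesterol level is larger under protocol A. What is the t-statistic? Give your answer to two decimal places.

2.51

Let group 1 = protocol A, group 2 = protocol B. H0: μ_1 = μ_2; H1: μ_1 > μ_2 (two-sample pooled-variance t-test, right-tailed).
s_p² = [(17−1)·31.6² + (6−1)·42.1²]/(17+6−2) = 1182.81
t = (225 − 184)/√[1182.81·(1/17 + 1/6)] = 2.51
df = n₁ + n₂ − 2 = 21
p-value = P(T ≥ 2.51) ≈ 0.010
Since p ≈ 0.010 < α = 0.05, reject H0; the evidence is statistically significant.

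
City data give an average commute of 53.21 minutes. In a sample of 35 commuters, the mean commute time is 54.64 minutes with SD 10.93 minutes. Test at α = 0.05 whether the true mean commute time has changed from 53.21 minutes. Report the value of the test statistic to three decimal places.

H0: μ = 53.21; H1: μ ≠ 53.21 (one-sample t-test, two-sided).
t = (x̄ − μ₀)/(s/√n) = (54.64 − 53.21)/(10.93/√35) = 0.774
df = n − 1 = 34
Two-sided p-value ≈ 0.444
Since p ≈ 0.444 > α = 0.05, fail to reject H0; the evidence is not statistically significant.

0.774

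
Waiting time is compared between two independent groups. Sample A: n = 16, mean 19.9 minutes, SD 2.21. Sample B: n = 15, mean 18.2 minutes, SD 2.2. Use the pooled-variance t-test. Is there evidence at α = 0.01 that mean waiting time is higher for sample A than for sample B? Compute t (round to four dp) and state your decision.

t = 2.1450; fail to reject H0

Let group 1 = sample A, group 2 = sample B. H0: μ_1 = μ_2; H1: μ_1 > μ_2 (two-sample pooled-variance t-test, right-tailed).
s_p² = [(16−1)·2.21² + (15−1)·2.2²]/(16+15−2) = 4.86281
t = (19.9 − 18.2)/√[4.86281·(1/16 + 1/15)] = 2.1450
df = n₁ + n₂ − 2 = 29
p-value = P(T ≥ 2.1450) ≈ 0.0202
Since p ≈ 0.0202 > α = 0.01, fail to reject H0; the data do not provide sufficient evidence against H0.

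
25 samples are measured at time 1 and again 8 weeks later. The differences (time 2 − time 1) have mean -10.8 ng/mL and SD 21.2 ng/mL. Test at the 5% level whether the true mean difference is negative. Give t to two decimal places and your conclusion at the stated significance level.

t = -2.55; reject H0

H0: μ_d = 0; H1: μ_d < 0 (paired t-test on the differences, left-tailed).
t = d̄/(s_d/√n) = -10.8/(21.2/√25) = -2.55
df = n − 1 = 24
p-value = P(T ≤ -2.55) ≈ 0.0088
Since p ≈ 0.0088 < α = 0.05, reject H0; the evidence is statistically significant.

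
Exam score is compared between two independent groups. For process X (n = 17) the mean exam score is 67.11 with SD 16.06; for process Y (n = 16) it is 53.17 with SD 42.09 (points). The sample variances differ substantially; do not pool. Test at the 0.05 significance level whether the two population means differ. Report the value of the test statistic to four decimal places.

Let group 1 = process X, group 2 = process Y. H0: μ_1 = μ_2; H1: μ_1 ≠ μ_2 (Welch's two-sample t-test, two-sided).
t = (x̄_1 − x̄_2)/√(s_1²/n_1 + s_2²/n_2) = (67.11 − 53.17)/√(16.06²/17 + 42.09²/16) = 1.2424
Welch–Satterthwaite df ≈ 19.06
Two-sided p-value ≈ 0.229
Since p ≈ 0.229 > α = 0.05, fail to reject H0; the data do not provide sufficient evidence against H0.

1.2424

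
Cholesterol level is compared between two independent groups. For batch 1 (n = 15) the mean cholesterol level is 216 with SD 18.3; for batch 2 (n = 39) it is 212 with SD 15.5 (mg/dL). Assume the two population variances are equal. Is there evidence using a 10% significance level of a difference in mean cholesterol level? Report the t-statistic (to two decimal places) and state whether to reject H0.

Let group 1 = batch 1, group 2 = batch 2. H0: μ_1 = μ_2; H1: μ_1 ≠ μ_2 (two-sample pooled-variance t-test, two-sided).
s_p² = [(15−1)·18.3² + (39−1)·15.5²]/(15+39−2) = 265.73
t = (216 − 212)/√[265.73·(1/15 + 1/39)] = 0.81
df = n₁ + n₂ − 2 = 52
Two-sided p-value ≈ 0.4230
Since p ≈ 0.4230 > α = 0.1, fail to reject H0; the data do not provide sufficient evidence against H0.

t = 0.81; fail to reject H0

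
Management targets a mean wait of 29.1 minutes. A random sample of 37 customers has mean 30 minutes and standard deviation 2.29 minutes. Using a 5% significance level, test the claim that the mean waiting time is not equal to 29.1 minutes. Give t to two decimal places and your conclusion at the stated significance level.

t = 2.39; reject H0

H0: μ = 29.1; H1: μ ≠ 29.1 (one-sample t-test, two-sided).
t = (x̄ − μ₀)/(s/√n) = (30 − 29.1)/(2.29/√37) = 2.39
df = n − 1 = 36
Two-sided p-value ≈ 0.022
Since p ≈ 0.022 < α = 0.05, reject H0; the data support H1.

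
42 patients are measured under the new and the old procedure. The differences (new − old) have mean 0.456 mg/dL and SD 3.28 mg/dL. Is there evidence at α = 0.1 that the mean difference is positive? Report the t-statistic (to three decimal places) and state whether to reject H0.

H0: μ_d = 0; H1: μ_d > 0 (paired t-test on the differences, right-tailed).
t = d̄/(s_d/√n) = 0.456/(3.28/√42) = 0.901
df = n − 1 = 41
p-value = P(T ≥ 0.901) ≈ 0.1864
Since p ≈ 0.1864 > α = 0.1, fail to reject H0; the evidence is not statistically significant.

t = 0.901; fail to reject H0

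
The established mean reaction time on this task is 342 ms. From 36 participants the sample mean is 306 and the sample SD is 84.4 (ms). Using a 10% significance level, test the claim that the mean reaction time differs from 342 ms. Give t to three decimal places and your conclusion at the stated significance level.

t = -2.559; reject H0

H0: μ = 342; H1: μ ≠ 342 (one-sample t-test, two-sided).
t = (x̄ − μ₀)/(s/√n) = (306 − 342)/(84.4/√36) = -2.559
df = n − 1 = 35
Two-sided p-value ≈ 0.0150
Since p ≈ 0.0150 < α = 0.1, reject H0; the evidence is statistically significant.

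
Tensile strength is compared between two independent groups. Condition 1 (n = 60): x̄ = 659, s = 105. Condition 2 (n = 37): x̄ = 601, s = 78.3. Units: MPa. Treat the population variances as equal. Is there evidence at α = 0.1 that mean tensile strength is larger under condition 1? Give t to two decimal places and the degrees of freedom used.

t = 2.90, df = 95

Let group 1 = condition 1, group 2 = condition 2. H0: μ_1 = μ_2; H1: μ_1 > μ_2 (two-sample pooled-variance t-test, right-tailed).
s_p² = [(60−1)·105² + (37−1)·78.3²]/(60+37−2) = 9170.39
t = (659 − 601)/√[9170.39·(1/60 + 1/37)] = 2.90
df = n₁ + n₂ − 2 = 95
p-value = P(T ≥ 2.90) ≈ 0.002
Since p ≈ 0.002 < α = 0.1, reject H0; the data support H1.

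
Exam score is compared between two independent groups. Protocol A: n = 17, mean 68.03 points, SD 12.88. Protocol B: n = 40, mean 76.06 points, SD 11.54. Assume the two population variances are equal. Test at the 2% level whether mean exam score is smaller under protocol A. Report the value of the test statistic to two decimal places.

Let group 1 = protocol A, group 2 = protocol B. H0: μ_1 = μ_2; H1: μ_1 < μ_2 (two-sample pooled-variance t-test, left-tailed).
s_p² = [(17−1)·12.88² + (40−1)·11.54²]/(17+40−2) = 142.691
t = (68.03 − 76.06)/√[142.691·(1/17 + 1/40)] = -2.32
df = n₁ + n₂ − 2 = 55
p-value = P(T ≤ -2.32) ≈ 0.012
Since p ≈ 0.012 < α = 0.02, reject H0; the data support H1.

-2.32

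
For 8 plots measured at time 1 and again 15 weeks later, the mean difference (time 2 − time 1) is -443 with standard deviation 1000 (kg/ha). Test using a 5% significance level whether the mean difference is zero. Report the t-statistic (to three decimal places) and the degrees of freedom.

t = -1.253, df = 7

H0: μ_d = 0; H1: μ_d ≠ 0 (paired t-test on the differences, two-sided).
t = d̄/(s_d/√n) = -443/(1000/√8) = -1.253
df = n − 1 = 7
Two-sided p-value ≈ 0.2504
Since p ≈ 0.2504 > α = 0.05, fail to reject H0; the data do not provide sufficient evidence against H0.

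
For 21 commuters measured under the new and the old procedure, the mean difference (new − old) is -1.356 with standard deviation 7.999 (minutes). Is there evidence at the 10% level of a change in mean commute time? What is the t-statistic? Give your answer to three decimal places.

H0: μ_d = 0; H1: μ_d ≠ 0 (paired t-test on the differences, two-sided).
t = d̄/(s_d/√n) = -1.356/(7.999/√21) = -0.777
df = n − 1 = 20
Two-sided p-value ≈ 0.4463
Since p ≈ 0.4463 > α = 0.1, fail to reject H0; the evidence is not statistically significant.

-0.777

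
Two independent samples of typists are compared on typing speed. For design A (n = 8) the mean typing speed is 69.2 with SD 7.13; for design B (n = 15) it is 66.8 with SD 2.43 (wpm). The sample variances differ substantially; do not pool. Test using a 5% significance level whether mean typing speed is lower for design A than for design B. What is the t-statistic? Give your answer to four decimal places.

Let group 1 = design A, group 2 = design B. H0: μ_1 = μ_2; H1: μ_1 < μ_2 (Welch's two-sample t-test, left-tailed).
t = (x̄_1 − x̄_2)/√(s_1²/n_1 + s_2²/n_2) = (69.2 − 66.8)/√(7.13²/8 + 2.43²/15) = 0.9239
Welch–Satterthwaite df ≈ 7.88
p-value = P(T ≤ 0.9239) ≈ 0.809
Since p ≈ 0.809 > α = 0.05, fail to reject H0; the data do not provide sufficient evidence against H0.

0.9239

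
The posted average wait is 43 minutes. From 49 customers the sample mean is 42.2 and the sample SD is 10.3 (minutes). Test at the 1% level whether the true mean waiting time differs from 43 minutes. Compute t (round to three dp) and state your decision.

t = -0.544; fail to reject H0

H0: μ = 43; H1: μ ≠ 43 (one-sample t-test, two-sided).
t = (x̄ − μ₀)/(s/√n) = (42.2 − 43)/(10.3/√49) = -0.544
df = n − 1 = 48
Two-sided p-value ≈ 0.5892
Since p ≈ 0.5892 > α = 0.01, fail to reject H0; the evidence is not statistically significant.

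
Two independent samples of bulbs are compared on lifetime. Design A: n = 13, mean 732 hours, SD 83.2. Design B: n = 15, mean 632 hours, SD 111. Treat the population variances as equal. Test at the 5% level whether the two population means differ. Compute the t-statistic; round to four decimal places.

Let group 1 = design A, group 2 = design B. H0: μ_1 = μ_2; H1: μ_1 ≠ μ_2 (two-sample pooled-variance t-test, two-sided).
s_p² = [(13−1)·83.2² + (15−1)·111²]/(13+15−2) = 9829.26
t = (732 − 632)/√[9829.26·(1/13 + 1/15)] = 2.6618
df = n₁ + n₂ − 2 = 26
Two-sided p-value ≈ 0.0131
Since p ≈ 0.0131 < α = 0.05, reject H0; the data support H1.

2.6618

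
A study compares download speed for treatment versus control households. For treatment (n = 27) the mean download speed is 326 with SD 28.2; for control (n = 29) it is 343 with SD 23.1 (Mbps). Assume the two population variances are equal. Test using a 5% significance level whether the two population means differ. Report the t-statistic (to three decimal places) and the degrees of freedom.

Let group 1 = treatment, group 2 = control. H0: μ_1 = μ_2; H1: μ_1 ≠ μ_2 (two-sample pooled-variance t-test, two-sided).
s_p² = [(27−1)·28.2² + (29−1)·23.1²]/(27+29−2) = 659.58
t = (326 − 343)/√[659.58·(1/27 + 1/29)] = -2.475
df = n₁ + n₂ − 2 = 54
Two-sided p-value ≈ 0.016
Since p ≈ 0.016 < α = 0.05, reject H0; the evidence is statistically significant.

t = -2.475, df = 54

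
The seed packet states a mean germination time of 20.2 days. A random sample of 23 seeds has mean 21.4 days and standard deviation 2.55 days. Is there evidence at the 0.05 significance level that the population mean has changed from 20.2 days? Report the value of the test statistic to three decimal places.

2.257

H0: μ = 20.2; H1: μ ≠ 20.2 (one-sample t-test, two-sided).
t = (x̄ − μ₀)/(s/√n) = (21.4 − 20.2)/(2.55/√23) = 2.257
df = n − 1 = 22
Two-sided p-value ≈ 0.034
Since p ≈ 0.034 < α = 0.05, reject H0; the data support H1.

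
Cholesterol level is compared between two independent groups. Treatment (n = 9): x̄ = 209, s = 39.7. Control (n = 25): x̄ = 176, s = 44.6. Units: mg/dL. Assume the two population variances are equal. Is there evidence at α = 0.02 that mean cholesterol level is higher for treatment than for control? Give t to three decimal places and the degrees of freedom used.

Let group 1 = treatment, group 2 = control. H0: μ_1 = μ_2; H1: μ_1 > μ_2 (two-sample pooled-variance t-test, right-tailed).
s_p² = [(9−1)·39.7² + (25−1)·44.6²]/(9+25−2) = 1885.89
t = (209 − 176)/√[1885.89·(1/9 + 1/25)] = 1.955
df = n₁ + n₂ − 2 = 32
p-value = P(T ≥ 1.955) ≈ 0.030
Since p ≈ 0.030 > α = 0.02, fail to reject H0; the evidence is not statistically significant.

t = 1.955, df = 32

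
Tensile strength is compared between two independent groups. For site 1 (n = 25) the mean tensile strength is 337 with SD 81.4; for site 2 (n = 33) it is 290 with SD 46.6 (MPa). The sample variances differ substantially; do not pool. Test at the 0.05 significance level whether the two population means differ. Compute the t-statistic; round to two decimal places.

2.58

Let group 1 = site 1, group 2 = site 2. H0: μ_1 = μ_2; H1: μ_1 ≠ μ_2 (Welch's two-sample t-test, two-sided).
t = (x̄_1 − x̄_2)/√(s_1²/n_1 + s_2²/n_2) = (337 − 290)/√(81.4²/25 + 46.6²/33) = 2.58
Welch–Satterthwaite df ≈ 35.74
Two-sided p-value ≈ 0.014
Since p ≈ 0.014 < α = 0.05, reject H0; the evidence is statistically significant.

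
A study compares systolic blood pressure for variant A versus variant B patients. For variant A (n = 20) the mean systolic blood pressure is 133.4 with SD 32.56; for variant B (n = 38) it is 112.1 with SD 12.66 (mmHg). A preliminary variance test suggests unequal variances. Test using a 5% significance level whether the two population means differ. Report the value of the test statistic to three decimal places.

Let group 1 = variant A, group 2 = variant B. H0: μ_1 = μ_2; H1: μ_1 ≠ μ_2 (Welch's two-sample t-test, two-sided).
t = (x̄_1 − x̄_2)/√(s_1²/n_1 + s_2²/n_2) = (133.4 − 112.1)/√(32.56²/20 + 12.66²/38) = 2.816
Welch–Satterthwaite df ≈ 22.07
Two-sided p-value ≈ 0.010
Since p ≈ 0.010 < α = 0.05, reject H0; the evidence is statistically significant.

2.816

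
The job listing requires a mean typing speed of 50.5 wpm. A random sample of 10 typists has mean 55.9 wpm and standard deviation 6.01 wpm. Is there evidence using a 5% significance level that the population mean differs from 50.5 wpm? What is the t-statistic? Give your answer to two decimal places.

2.84

H0: μ = 50.5; H1: μ ≠ 50.5 (one-sample t-test, two-sided).
t = (x̄ − μ₀)/(s/√n) = (55.9 − 50.5)/(6.01/√10) = 2.84
df = n − 1 = 9
Two-sided p-value ≈ 0.0194
Since p ≈ 0.0194 < α = 0.05, reject H0; the data support H1.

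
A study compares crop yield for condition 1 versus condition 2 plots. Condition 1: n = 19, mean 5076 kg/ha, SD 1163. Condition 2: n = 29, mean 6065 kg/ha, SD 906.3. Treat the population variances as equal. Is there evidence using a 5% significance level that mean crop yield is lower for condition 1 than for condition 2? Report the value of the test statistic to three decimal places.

Let group 1 = condition 1, group 2 = condition 2. H0: μ_1 = μ_2; H1: μ_1 < μ_2 (two-sample pooled-variance t-test, left-tailed).
s_p² = [(19−1)·1163² + (29−1)·906.3²]/(19+29−2) = 1029240
t = (5076 − 6065)/√[1029240·(1/19 + 1/29)] = -3.303
df = n₁ + n₂ − 2 = 46
p-value = P(T ≤ -3.303) ≈ 0.001
Since p ≈ 0.001 < α = 0.05, reject H0; the data support H1.

-3.303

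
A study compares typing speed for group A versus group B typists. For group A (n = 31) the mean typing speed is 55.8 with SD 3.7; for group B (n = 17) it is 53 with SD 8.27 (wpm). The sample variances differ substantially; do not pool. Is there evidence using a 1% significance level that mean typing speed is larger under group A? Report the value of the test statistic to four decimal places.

Let group 1 = group A, group 2 = group B. H0: μ_1 = μ_2; H1: μ_1 > μ_2 (Welch's two-sample t-test, right-tailed).
t = (x̄_1 − x̄_2)/√(s_1²/n_1 + s_2²/n_2) = (55.8 − 53)/√(3.7²/31 + 8.27²/17) = 1.3251
Welch–Satterthwaite df ≈ 19.58
p-value = P(T ≥ 1.3251) ≈ 0.1002
Since p ≈ 0.1002 > α = 0.01, fail to reject H0; the data do not provide sufficient evidence against H0.

1.3251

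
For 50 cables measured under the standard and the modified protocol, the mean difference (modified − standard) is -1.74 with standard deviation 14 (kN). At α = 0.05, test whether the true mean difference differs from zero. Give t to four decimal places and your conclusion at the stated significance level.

H0: μ_d = 0; H1: μ_d ≠ 0 (paired t-test on the differences, two-sided).
t = d̄/(s_d/√n) = -1.74/(14/√50) = -0.8788
df = n − 1 = 49
Two-sided p-value ≈ 0.3838
Since p ≈ 0.3838 > α = 0.05, fail to reject H0; the data do not provide sufficient evidence against H0.

t = -0.8788; fail to reject H0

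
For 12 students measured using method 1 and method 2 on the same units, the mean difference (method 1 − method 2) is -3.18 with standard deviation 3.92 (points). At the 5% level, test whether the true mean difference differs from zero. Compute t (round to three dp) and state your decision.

t = -2.810; reject H0

H0: μ_d = 0; H1: μ_d ≠ 0 (paired t-test on the differences, two-sided).
t = d̄/(s_d/√n) = -3.18/(3.92/√12) = -2.810
df = n − 1 = 11
Two-sided p-value ≈ 0.017
Since p ≈ 0.017 < α = 0.05, reject H0; the evidence is statistically significant.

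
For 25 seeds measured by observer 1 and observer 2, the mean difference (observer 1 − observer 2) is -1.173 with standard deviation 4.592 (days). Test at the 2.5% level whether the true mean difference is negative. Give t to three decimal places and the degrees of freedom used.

t = -1.277, df = 24

H0: μ_d = 0; H1: μ_d < 0 (paired t-test on the differences, left-tailed).
t = d̄/(s_d/√n) = -1.173/(4.592/√25) = -1.277
df = n − 1 = 24
p-value = P(T ≤ -1.277) ≈ 0.1069
Since p ≈ 0.1069 > α = 0.025, fail to reject H0; the data do not provide sufficient evidence against H0.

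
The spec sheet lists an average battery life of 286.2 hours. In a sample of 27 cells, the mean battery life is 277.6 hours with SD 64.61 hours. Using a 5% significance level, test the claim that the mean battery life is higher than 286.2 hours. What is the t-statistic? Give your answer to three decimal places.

-0.692

H0: μ = 286.2; H1: μ > 286.2 (one-sample t-test, right-tailed).
t = (x̄ − μ₀)/(s/√n) = (277.6 − 286.2)/(64.61/√27) = -0.692
df = n − 1 = 26
p-value = P(T ≥ -0.692) ≈ 0.7524
Since p ≈ 0.7524 > α = 0.05, fail to reject H0; the data do not provide sufficient evidence against H0.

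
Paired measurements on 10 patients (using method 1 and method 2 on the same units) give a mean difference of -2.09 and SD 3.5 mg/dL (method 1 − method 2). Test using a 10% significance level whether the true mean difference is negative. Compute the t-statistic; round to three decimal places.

-1.888

H0: μ_d = 0; H1: μ_d < 0 (paired t-test on the differences, left-tailed).
t = d̄/(s_d/√n) = -2.09/(3.5/√10) = -1.888
df = n − 1 = 9
p-value = P(T ≤ -1.888) ≈ 0.0458
Since p ≈ 0.0458 < α = 0.1, reject H0; the evidence is statistically significant.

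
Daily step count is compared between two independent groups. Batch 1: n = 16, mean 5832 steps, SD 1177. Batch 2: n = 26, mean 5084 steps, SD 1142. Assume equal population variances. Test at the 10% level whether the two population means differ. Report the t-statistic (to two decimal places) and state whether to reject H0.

Let group 1 = batch 1, group 2 = batch 2. H0: μ_1 = μ_2; H1: μ_1 ≠ μ_2 (two-sample pooled-variance t-test, two-sided).
s_p² = [(16−1)·1177² + (26−1)·1142²]/(16+26−2) = 1334600
t = (5832 − 5084)/√[1334600·(1/16 + 1/26)] = 2.04
df = n₁ + n₂ − 2 = 40
Two-sided p-value ≈ 0.048
Since p ≈ 0.048 < α = 0.1, reject H0; the data support H1.

t = 2.04; reject H0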